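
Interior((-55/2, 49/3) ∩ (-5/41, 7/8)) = (-5/41, 7/8)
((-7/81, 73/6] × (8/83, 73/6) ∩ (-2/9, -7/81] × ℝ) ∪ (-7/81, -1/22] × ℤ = (-7/81, -1/22] × ℤ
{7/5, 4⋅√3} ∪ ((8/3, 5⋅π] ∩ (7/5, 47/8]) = {7/5, 4⋅√3} ∪ (8/3, 47/8]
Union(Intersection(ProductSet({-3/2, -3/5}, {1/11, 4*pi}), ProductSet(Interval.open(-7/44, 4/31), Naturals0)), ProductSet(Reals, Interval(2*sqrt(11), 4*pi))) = ProductSet(Reals, Interval(2*sqrt(11), 4*pi))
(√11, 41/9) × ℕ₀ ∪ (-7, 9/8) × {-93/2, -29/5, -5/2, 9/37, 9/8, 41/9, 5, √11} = ((√11, 41/9) × ℕ₀) ∪ ((-7, 9/8) × {-93/2, -29/5, -5/2, 9/37, 9/8, 41/9, 5, √11})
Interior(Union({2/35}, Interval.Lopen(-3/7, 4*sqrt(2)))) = Interval.open(-3/7, 4*sqrt(2))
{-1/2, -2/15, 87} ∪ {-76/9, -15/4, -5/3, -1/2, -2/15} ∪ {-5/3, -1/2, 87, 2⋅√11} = {-76/9, -15/4, -5/3, -1/2, -2/15, 87, 2⋅√11}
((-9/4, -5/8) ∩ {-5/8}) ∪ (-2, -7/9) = (-2, -7/9)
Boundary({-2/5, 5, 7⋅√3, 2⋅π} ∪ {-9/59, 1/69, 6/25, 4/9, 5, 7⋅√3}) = {-2/5, -9/59, 1/69, 6/25, 4/9, 5, 7⋅√3, 2⋅π}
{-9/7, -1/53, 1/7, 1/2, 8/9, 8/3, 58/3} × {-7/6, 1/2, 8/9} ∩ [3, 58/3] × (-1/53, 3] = {58/3} × {1/2, 8/9}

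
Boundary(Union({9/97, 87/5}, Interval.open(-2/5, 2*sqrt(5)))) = {-2/5, 87/5, 2*sqrt(5)}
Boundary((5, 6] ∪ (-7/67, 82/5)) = {-7/67, 82/5}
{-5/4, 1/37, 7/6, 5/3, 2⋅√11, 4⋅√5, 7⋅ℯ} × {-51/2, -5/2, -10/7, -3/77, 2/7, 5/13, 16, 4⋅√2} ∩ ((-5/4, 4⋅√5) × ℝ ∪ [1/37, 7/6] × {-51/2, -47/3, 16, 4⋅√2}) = {1/37, 7/6, 5/3, 2⋅√11} × {-51/2, -5/2, -10/7, -3/77, 2/7, 5/13, 16, 4⋅√2}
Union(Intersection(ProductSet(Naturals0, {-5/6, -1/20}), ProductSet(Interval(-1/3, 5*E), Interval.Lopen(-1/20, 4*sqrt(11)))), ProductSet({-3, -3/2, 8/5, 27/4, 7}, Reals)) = ProductSet({-3, -3/2, 8/5, 27/4, 7}, Reals)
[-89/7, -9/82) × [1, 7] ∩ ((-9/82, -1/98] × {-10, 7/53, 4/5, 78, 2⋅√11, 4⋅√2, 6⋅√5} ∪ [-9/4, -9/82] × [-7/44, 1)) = ∅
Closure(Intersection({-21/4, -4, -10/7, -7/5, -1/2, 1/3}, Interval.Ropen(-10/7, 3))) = {-10/7, -7/5, -1/2, 1/3}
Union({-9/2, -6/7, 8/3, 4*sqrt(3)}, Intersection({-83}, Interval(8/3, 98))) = {-9/2, -6/7, 8/3, 4*sqrt(3)}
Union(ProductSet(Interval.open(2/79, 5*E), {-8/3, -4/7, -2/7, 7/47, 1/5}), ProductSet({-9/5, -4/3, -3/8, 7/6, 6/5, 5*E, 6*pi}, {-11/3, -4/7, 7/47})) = Union(ProductSet({-9/5, -4/3, -3/8, 7/6, 6/5, 5*E, 6*pi}, {-11/3, -4/7, 7/47}), ProductSet(Interval.open(2/79, 5*E), {-8/3, -4/7, -2/7, 7/47, 1/5}))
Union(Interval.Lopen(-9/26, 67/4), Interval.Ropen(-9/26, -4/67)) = Interval(-9/26, 67/4)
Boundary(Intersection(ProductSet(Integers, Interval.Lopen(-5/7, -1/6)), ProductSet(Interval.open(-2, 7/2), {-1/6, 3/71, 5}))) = ProductSet(Range(-1, 4, 1), {-1/6})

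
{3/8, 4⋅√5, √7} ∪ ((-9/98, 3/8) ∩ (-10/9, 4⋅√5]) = (-9/98, 3/8] ∪ {4⋅√5, √7}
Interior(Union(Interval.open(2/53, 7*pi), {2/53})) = Interval.open(2/53, 7*pi)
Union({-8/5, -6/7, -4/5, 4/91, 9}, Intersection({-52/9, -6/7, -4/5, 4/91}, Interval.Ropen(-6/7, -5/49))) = {-8/5, -6/7, -4/5, 4/91, 9}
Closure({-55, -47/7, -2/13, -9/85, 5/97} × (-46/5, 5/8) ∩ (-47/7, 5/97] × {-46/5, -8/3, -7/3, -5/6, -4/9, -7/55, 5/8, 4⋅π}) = {-2/13, -9/85, 5/97} × {-8/3, -7/3, -5/6, -4/9, -7/55}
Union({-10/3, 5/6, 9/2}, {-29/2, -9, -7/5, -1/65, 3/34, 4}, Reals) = Reals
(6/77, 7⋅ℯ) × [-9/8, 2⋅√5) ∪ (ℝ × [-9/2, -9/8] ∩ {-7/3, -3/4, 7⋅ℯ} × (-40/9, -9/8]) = ({-7/3, -3/4, 7⋅ℯ} × (-40/9, -9/8]) ∪ ((6/77, 7⋅ℯ) × [-9/8, 2⋅√5))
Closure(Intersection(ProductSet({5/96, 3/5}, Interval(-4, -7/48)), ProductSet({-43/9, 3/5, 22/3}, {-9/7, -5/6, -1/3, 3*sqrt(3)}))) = ProductSet({3/5}, {-9/7, -5/6, -1/3})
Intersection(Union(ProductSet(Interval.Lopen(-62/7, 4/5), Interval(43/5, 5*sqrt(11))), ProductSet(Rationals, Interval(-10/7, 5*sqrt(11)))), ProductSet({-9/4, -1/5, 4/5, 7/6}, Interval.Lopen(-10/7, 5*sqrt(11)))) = ProductSet({-9/4, -1/5, 4/5, 7/6}, Interval.Lopen(-10/7, 5*sqrt(11)))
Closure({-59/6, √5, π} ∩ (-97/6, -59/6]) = {-59/6}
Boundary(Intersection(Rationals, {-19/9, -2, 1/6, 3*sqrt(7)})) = {-19/9, -2, 1/6}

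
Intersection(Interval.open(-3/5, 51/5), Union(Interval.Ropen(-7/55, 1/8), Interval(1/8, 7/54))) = Interval(-7/55, 7/54)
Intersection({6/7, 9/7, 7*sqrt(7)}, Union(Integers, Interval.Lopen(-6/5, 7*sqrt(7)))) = {6/7, 9/7, 7*sqrt(7)}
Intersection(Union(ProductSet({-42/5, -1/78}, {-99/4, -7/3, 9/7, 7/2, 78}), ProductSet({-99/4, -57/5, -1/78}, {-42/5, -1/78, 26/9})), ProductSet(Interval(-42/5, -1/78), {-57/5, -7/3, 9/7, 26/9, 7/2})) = Union(ProductSet({-1/78}, {26/9}), ProductSet({-42/5, -1/78}, {-7/3, 9/7, 7/2}))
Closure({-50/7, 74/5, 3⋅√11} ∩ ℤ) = ∅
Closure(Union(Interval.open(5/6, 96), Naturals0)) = Union(Complement(Naturals0, Interval.open(5/6, 96)), Interval(5/6, 96), Naturals0)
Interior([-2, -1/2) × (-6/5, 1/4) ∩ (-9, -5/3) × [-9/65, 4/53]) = (-2, -5/3) × (-9/65, 4/53)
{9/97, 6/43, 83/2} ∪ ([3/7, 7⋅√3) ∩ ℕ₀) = {9/97, 6/43, 83/2} ∪ {1, 2, …, 12}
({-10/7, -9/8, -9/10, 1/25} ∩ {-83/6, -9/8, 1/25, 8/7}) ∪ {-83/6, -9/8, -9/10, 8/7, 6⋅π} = {-83/6, -9/8, -9/10, 1/25, 8/7, 6⋅π}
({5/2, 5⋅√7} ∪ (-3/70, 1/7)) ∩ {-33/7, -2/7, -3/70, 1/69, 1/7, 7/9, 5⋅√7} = {1/69, 5⋅√7}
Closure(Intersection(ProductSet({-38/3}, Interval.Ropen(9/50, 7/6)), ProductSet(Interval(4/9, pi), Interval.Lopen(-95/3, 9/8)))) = EmptySet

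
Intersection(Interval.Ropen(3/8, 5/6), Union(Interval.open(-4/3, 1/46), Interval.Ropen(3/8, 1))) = Interval.Ropen(3/8, 5/6)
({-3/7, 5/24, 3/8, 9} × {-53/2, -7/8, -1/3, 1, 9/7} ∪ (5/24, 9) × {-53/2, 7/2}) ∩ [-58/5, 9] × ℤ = {-3/7, 5/24, 3/8, 9} × {1}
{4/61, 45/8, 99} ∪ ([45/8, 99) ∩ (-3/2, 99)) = {4/61} ∪ [45/8, 99]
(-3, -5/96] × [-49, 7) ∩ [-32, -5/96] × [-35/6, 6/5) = (-3, -5/96] × [-35/6, 6/5)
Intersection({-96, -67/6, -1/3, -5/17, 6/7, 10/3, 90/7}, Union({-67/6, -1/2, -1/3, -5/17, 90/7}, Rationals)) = {-96, -67/6, -1/3, -5/17, 6/7, 10/3, 90/7}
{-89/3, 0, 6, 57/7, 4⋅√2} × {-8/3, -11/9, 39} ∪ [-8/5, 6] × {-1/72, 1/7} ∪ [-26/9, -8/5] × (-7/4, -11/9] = ([-8/5, 6] × {-1/72, 1/7}) ∪ ([-26/9, -8/5] × (-7/4, -11/9]) ∪ ({-89/3, 0, 6, 57/7, 4⋅√2} × {-8/3, -11/9, 39})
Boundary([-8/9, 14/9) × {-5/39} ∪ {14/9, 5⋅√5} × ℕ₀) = ([-8/9, 14/9] × {-5/39}) ∪ ({14/9, 5⋅√5} × ℕ₀)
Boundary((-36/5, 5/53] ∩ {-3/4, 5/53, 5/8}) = {-3/4, 5/53}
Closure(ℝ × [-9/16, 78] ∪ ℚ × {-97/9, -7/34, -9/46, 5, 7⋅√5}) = ℝ × ({-97/9} ∪ [-9/16, 78])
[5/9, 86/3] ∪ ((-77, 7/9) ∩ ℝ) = (-77, 86/3]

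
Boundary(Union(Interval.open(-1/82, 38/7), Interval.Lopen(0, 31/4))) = {-1/82, 31/4}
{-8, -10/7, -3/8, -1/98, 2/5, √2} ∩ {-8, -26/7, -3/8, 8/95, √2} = {-8, -3/8, √2}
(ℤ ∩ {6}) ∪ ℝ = ℝ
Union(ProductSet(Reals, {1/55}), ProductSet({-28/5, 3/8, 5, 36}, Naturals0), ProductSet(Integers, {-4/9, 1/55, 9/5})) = Union(ProductSet({-28/5, 3/8, 5, 36}, Naturals0), ProductSet(Integers, {-4/9, 1/55, 9/5}), ProductSet(Reals, {1/55}))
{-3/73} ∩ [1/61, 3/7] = ∅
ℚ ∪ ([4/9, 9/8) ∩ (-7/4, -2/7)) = ℚ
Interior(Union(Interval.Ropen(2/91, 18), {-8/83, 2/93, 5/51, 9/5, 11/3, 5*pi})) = Interval.open(2/91, 18)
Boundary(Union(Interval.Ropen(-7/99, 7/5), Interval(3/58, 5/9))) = {-7/99, 7/5}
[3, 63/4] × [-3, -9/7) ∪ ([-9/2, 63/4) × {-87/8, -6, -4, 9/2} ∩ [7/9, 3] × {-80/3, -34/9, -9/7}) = [3, 63/4] × [-3, -9/7)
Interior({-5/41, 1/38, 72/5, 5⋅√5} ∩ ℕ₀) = ∅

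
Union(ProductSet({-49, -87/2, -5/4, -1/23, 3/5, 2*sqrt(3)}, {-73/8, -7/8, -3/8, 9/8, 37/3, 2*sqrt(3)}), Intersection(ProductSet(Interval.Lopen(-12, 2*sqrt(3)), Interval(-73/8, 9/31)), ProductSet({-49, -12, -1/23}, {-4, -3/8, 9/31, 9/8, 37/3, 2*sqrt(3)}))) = Union(ProductSet({-1/23}, {-4, -3/8, 9/31}), ProductSet({-49, -87/2, -5/4, -1/23, 3/5, 2*sqrt(3)}, {-73/8, -7/8, -3/8, 9/8, 37/3, 2*sqrt(3)}))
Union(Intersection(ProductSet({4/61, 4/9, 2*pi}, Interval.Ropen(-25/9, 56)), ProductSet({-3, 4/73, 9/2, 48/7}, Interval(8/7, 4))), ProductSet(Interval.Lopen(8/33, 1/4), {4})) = ProductSet(Interval.Lopen(8/33, 1/4), {4})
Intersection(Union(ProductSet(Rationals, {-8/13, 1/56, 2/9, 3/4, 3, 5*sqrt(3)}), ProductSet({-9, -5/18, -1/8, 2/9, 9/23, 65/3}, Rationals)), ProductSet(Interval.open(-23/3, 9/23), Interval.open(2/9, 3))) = Union(ProductSet({-5/18, -1/8, 2/9}, Intersection(Interval.open(2/9, 3), Rationals)), ProductSet(Intersection(Interval.open(-23/3, 9/23), Rationals), {3/4}))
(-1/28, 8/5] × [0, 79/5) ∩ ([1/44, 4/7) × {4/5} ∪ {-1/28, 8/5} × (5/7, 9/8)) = ({8/5} × (5/7, 9/8)) ∪ ([1/44, 4/7) × {4/5})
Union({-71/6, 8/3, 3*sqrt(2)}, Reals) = Reals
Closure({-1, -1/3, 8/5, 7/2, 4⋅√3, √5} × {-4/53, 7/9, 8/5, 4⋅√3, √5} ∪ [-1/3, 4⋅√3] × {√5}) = ([-1/3, 4⋅√3] × {√5}) ∪ ({-1, -1/3, 8/5, 7/2, 4⋅√3, √5} × {-4/53, 7/9, 8/5, 4⋅√3, √5})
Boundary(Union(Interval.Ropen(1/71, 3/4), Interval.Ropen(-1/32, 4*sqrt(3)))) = {-1/32, 4*sqrt(3)}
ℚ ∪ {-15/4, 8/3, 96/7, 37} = ℚ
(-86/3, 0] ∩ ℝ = (-86/3, 0]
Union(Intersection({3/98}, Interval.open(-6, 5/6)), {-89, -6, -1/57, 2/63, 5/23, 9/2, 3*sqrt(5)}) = {-89, -6, -1/57, 3/98, 2/63, 5/23, 9/2, 3*sqrt(5)}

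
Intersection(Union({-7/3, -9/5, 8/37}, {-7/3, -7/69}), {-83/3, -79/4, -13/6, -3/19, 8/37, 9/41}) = {8/37}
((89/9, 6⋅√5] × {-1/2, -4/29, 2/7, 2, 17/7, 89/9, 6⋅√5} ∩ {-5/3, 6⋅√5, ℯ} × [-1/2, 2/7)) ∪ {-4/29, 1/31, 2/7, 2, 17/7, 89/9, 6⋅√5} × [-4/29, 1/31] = ({6⋅√5} × {-1/2, -4/29}) ∪ ({-4/29, 1/31, 2/7, 2, 17/7, 89/9, 6⋅√5} × [-4/29, 1/31])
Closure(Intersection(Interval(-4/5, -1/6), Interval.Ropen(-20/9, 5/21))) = Interval(-4/5, -1/6)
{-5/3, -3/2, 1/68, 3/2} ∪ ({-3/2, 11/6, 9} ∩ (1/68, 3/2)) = {-5/3, -3/2, 1/68, 3/2}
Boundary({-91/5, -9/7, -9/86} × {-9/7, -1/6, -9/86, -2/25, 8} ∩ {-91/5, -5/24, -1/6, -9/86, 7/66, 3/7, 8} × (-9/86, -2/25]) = {-91/5, -9/86} × {-2/25}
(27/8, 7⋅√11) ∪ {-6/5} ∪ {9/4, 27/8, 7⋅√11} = {-6/5, 9/4} ∪ [27/8, 7⋅√11]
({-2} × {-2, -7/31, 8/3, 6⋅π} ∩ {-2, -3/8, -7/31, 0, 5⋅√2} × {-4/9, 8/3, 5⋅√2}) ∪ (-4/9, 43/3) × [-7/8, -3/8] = ({-2} × {8/3}) ∪ ((-4/9, 43/3) × [-7/8, -3/8])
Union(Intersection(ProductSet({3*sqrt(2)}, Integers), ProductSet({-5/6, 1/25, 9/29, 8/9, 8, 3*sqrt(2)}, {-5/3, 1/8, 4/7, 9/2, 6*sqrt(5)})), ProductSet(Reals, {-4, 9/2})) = ProductSet(Reals, {-4, 9/2})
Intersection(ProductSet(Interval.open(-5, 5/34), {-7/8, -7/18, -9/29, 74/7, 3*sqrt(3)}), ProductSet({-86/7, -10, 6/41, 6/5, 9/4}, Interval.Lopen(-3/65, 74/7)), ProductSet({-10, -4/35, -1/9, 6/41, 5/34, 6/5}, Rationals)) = ProductSet({6/41}, {74/7})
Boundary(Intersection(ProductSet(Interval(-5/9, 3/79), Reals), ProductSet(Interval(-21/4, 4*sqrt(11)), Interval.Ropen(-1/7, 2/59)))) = Union(ProductSet({-5/9, 3/79}, Interval(-1/7, 2/59)), ProductSet(Interval(-5/9, 3/79), {-1/7, 2/59}))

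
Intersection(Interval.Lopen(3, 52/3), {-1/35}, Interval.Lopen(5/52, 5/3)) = EmptySet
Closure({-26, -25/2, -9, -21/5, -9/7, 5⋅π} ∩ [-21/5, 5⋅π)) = {-21/5, -9/7}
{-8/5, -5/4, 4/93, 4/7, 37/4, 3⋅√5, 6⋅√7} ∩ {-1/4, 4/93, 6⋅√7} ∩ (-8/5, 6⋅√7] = {4/93, 6⋅√7}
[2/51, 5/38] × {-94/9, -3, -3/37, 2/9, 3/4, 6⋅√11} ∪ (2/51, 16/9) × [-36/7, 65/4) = ((2/51, 16/9) × [-36/7, 65/4)) ∪ ([2/51, 5/38] × {-94/9, -3, -3/37, 2/9, 3/4, 6⋅√11})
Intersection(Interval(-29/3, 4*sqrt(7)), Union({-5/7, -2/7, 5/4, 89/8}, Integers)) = Union({-5/7, -2/7, 5/4}, Range(-9, 11, 1))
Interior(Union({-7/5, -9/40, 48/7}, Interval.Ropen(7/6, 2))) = Interval.open(7/6, 2)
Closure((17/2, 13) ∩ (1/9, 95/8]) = [17/2, 95/8]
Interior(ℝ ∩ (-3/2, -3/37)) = (-3/2, -3/37)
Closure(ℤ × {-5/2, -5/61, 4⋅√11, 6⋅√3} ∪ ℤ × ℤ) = ℤ × (ℤ ∪ {-5/2, -5/61, 4⋅√11, 6⋅√3})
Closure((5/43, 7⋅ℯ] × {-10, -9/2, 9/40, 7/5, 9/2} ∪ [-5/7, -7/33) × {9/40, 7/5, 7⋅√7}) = ([-5/7, -7/33] × {9/40, 7/5, 7⋅√7}) ∪ ([5/43, 7⋅ℯ] × {-10, -9/2, 9/40, 7/5, 9/2})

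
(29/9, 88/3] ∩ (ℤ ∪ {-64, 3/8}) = {4, 5, …, 29}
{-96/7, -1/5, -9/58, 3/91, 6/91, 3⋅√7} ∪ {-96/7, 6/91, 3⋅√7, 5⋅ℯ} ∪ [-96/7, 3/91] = [-96/7, 3/91] ∪ {6/91, 3⋅√7, 5⋅ℯ}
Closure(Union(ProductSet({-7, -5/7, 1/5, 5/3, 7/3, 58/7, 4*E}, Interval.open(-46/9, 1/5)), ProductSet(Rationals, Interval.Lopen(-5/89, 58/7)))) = Union(ProductSet({-7, -5/7, 1/5, 5/3, 7/3, 58/7, 4*E}, Interval(-46/9, 1/5)), ProductSet(Reals, Interval(-5/89, 58/7)))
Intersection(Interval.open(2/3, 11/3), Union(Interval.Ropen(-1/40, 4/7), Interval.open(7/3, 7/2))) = Interval.open(7/3, 7/2)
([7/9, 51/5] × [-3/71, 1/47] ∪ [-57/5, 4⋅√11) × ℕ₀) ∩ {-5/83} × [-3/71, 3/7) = {-5/83} × {0}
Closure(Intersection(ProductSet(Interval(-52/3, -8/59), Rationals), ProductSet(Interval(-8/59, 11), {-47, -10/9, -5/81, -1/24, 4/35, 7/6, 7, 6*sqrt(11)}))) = ProductSet({-8/59}, {-47, -10/9, -5/81, -1/24, 4/35, 7/6, 7})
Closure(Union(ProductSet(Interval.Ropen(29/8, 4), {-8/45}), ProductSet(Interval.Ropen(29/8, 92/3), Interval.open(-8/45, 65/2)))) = Union(ProductSet({29/8, 92/3}, Interval(-8/45, 65/2)), ProductSet(Interval(29/8, 92/3), {-8/45, 65/2}), ProductSet(Interval.Ropen(29/8, 92/3), Interval.open(-8/45, 65/2)))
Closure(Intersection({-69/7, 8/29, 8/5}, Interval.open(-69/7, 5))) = {8/29, 8/5}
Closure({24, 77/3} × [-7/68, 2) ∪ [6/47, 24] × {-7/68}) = ([6/47, 24] × {-7/68}) ∪ ({24, 77/3} × [-7/68, 2])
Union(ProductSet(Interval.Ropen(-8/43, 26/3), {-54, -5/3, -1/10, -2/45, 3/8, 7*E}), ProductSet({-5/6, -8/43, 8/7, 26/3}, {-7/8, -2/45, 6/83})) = Union(ProductSet({-5/6, -8/43, 8/7, 26/3}, {-7/8, -2/45, 6/83}), ProductSet(Interval.Ropen(-8/43, 26/3), {-54, -5/3, -1/10, -2/45, 3/8, 7*E}))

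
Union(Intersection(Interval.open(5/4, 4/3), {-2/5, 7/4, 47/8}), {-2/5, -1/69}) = {-2/5, -1/69}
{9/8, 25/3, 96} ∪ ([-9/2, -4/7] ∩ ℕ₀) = {9/8, 25/3, 96}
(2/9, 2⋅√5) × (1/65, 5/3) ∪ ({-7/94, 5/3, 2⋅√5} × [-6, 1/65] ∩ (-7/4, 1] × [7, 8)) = (2/9, 2⋅√5) × (1/65, 5/3)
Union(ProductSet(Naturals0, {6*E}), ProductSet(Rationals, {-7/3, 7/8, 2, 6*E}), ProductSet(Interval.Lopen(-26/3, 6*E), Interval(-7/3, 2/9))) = Union(ProductSet(Interval.Lopen(-26/3, 6*E), Interval(-7/3, 2/9)), ProductSet(Rationals, {-7/3, 7/8, 2, 6*E}))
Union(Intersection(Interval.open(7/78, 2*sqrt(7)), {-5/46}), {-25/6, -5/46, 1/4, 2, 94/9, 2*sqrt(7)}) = {-25/6, -5/46, 1/4, 2, 94/9, 2*sqrt(7)}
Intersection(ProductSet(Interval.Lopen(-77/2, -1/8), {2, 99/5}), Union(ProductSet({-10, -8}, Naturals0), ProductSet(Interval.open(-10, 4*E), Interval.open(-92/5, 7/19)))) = ProductSet({-10, -8}, {2})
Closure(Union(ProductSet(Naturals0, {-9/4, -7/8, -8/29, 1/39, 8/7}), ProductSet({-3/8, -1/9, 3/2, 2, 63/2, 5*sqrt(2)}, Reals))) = Union(ProductSet({-3/8, -1/9, 3/2, 2, 63/2, 5*sqrt(2)}, Reals), ProductSet(Naturals0, {-9/4, -7/8, -8/29, 1/39, 8/7}))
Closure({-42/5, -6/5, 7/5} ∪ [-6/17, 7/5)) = {-42/5, -6/5} ∪ [-6/17, 7/5]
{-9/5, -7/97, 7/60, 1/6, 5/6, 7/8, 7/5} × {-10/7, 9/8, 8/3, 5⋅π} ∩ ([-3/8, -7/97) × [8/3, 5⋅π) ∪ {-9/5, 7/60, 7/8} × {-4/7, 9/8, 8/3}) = {-9/5, 7/60, 7/8} × {9/8, 8/3}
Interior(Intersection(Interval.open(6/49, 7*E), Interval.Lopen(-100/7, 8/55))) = Interval.open(6/49, 8/55)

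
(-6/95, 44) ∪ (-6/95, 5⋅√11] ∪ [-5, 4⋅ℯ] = [-5, 44)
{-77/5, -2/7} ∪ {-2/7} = {-77/5, -2/7}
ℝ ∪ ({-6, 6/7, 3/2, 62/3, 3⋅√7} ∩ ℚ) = ℝ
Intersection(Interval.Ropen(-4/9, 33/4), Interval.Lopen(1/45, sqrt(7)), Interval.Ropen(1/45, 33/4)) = Interval.Lopen(1/45, sqrt(7))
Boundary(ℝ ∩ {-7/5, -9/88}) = {-7/5, -9/88}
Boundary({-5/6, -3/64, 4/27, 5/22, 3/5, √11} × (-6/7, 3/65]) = {-5/6, -3/64, 4/27, 5/22, 3/5, √11} × [-6/7, 3/65]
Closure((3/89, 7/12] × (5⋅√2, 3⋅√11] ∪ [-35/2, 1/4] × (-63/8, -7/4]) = ([-35/2, 1/4] × [-63/8, -7/4]) ∪ ({3/89, 7/12} × [5⋅√2, 3⋅√11]) ∪ ([3/89, 7/12] × {3⋅√11, 5⋅√2}) ∪ ((3/89, 7/12] × (5⋅√2, 3⋅√11])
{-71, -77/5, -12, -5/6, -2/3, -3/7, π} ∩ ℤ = {-71, -12}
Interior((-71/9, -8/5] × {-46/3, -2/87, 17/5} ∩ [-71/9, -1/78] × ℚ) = ∅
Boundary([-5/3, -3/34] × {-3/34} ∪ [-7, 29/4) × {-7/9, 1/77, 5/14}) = ([-5/3, -3/34] × {-3/34}) ∪ ([-7, 29/4] × {-7/9, 1/77, 5/14})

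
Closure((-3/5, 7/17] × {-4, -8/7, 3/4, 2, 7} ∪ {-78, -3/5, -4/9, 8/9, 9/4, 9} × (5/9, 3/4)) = ([-3/5, 7/17] × {-4, -8/7, 3/4, 2, 7}) ∪ ({-78, -3/5, -4/9, 8/9, 9/4, 9} × [5/9, 3/4])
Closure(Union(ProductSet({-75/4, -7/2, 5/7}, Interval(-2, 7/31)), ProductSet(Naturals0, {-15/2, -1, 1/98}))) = Union(ProductSet({-75/4, -7/2, 5/7}, Interval(-2, 7/31)), ProductSet(Naturals0, {-15/2, -1, 1/98}))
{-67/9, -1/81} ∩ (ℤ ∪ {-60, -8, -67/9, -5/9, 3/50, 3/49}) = {-67/9}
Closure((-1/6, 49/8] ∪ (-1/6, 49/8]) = [-1/6, 49/8]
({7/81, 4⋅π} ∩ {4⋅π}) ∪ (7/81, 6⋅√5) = (7/81, 6⋅√5)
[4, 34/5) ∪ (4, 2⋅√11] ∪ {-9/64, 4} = {-9/64} ∪ [4, 34/5)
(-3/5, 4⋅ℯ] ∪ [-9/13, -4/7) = [-9/13, 4⋅ℯ]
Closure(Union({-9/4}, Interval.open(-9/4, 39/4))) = Interval(-9/4, 39/4)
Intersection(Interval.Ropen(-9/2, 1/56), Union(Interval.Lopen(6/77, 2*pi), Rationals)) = Intersection(Interval.Ropen(-9/2, 1/56), Rationals)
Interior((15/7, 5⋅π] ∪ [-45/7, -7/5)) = (-45/7, -7/5) ∪ (15/7, 5⋅π)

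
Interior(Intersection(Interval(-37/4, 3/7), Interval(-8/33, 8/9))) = Interval.open(-8/33, 3/7)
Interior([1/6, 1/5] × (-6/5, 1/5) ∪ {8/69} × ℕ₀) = (1/6, 1/5) × (-6/5, 1/5)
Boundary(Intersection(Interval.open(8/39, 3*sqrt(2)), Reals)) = {8/39, 3*sqrt(2)}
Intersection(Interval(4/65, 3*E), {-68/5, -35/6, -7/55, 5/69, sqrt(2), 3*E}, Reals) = {5/69, sqrt(2), 3*E}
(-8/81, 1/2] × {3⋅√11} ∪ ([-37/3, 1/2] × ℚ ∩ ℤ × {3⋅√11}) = (-8/81, 1/2] × {3⋅√11}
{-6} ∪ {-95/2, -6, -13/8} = {-95/2, -6, -13/8}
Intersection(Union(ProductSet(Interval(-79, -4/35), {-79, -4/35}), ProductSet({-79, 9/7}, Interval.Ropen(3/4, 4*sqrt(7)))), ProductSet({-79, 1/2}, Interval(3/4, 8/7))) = ProductSet({-79}, Interval(3/4, 8/7))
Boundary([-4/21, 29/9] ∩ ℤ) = {0, 1, 2, 3}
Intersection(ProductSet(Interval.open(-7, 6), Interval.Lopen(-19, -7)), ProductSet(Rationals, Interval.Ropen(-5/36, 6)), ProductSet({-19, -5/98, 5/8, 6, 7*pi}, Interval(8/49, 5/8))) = EmptySet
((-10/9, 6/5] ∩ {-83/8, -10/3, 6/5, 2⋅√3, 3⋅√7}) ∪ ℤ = ℤ ∪ {6/5}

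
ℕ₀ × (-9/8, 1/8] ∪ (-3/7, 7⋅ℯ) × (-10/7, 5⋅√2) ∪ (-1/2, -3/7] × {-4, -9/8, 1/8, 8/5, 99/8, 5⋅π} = (ℕ₀ × (-9/8, 1/8]) ∪ ((-1/2, -3/7] × {-4, -9/8, 1/8, 8/5, 99/8, 5⋅π}) ∪ ((-3/7, 7⋅ℯ) × (-10/7, 5⋅√2))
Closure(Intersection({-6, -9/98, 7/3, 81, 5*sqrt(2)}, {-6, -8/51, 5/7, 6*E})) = {-6}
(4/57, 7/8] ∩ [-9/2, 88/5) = (4/57, 7/8]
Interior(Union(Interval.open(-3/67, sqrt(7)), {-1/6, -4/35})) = Interval.open(-3/67, sqrt(7))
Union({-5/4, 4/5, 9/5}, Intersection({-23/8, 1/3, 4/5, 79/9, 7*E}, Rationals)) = {-23/8, -5/4, 1/3, 4/5, 9/5, 79/9}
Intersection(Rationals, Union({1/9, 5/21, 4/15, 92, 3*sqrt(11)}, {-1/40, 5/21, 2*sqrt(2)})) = {-1/40, 1/9, 5/21, 4/15, 92}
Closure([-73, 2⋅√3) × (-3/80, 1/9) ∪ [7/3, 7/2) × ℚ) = ([7/3, 7/2) × ℚ) ∪ ([2⋅√3, 7/2] × ℝ) ∪ ({-73, 2⋅√3} × [-3/80, 1/9]) ∪ ([-73, 2⋅√3] × {-3/80, 1/9}) ∪ ([-73, 2⋅√3) × (-3/80, 1/9)) ∪ ([7/3, 7/2] × ((-∞, -3/80] ∪ [1/9, ∞)))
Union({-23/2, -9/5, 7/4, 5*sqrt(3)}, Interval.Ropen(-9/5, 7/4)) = Union({-23/2, 5*sqrt(3)}, Interval(-9/5, 7/4))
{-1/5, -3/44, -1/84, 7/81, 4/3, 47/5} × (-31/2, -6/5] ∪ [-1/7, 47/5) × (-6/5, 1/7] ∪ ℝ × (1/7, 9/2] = (ℝ × (1/7, 9/2]) ∪ ([-1/7, 47/5) × (-6/5, 1/7]) ∪ ({-1/5, -3/44, -1/84, 7/81, 4/3, 47/5} × (-31/2, -6/5])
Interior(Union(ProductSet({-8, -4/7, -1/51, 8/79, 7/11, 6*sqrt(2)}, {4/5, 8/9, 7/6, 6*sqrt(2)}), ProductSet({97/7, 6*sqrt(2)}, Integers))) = EmptySet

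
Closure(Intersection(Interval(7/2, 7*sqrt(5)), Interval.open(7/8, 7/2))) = EmptySet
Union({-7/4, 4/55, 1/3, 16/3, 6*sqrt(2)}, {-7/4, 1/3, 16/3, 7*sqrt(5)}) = {-7/4, 4/55, 1/3, 16/3, 6*sqrt(2), 7*sqrt(5)}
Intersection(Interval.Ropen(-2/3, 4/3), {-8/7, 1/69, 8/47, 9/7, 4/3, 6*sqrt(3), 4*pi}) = {1/69, 8/47, 9/7}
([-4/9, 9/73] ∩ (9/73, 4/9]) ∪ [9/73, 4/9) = [9/73, 4/9)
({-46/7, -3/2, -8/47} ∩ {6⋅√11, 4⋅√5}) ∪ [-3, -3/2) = [-3, -3/2)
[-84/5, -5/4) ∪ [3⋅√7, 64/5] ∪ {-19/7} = [-84/5, -5/4) ∪ [3⋅√7, 64/5]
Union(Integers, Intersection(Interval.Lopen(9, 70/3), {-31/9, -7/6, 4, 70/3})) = Union({70/3}, Integers)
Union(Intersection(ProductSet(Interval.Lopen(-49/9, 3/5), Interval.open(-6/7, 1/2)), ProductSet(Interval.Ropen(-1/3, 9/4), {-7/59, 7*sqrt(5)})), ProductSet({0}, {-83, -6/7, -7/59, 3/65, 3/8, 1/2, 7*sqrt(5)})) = Union(ProductSet({0}, {-83, -6/7, -7/59, 3/65, 3/8, 1/2, 7*sqrt(5)}), ProductSet(Interval(-1/3, 3/5), {-7/59}))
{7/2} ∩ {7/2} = {7/2}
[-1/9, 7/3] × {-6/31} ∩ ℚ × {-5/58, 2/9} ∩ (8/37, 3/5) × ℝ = ∅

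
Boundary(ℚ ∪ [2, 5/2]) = (-∞, 2] ∪ [5/2, ∞)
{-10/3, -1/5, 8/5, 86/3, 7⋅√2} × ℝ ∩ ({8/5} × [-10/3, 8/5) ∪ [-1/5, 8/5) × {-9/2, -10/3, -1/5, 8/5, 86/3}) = ({8/5} × [-10/3, 8/5)) ∪ ({-1/5} × {-9/2, -10/3, -1/5, 8/5, 86/3})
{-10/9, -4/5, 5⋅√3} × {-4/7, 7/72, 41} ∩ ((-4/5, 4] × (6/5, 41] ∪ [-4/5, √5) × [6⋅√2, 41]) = {-4/5} × {41}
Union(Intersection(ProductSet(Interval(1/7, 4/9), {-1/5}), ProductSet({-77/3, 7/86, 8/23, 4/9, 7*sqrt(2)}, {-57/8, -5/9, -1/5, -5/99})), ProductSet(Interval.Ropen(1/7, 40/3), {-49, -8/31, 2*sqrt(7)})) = Union(ProductSet({8/23, 4/9}, {-1/5}), ProductSet(Interval.Ropen(1/7, 40/3), {-49, -8/31, 2*sqrt(7)}))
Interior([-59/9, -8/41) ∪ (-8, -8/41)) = (-8, -8/41)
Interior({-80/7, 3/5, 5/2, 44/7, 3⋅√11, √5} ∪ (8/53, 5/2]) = (8/53, 5/2)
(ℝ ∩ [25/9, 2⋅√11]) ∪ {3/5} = {3/5} ∪ [25/9, 2⋅√11]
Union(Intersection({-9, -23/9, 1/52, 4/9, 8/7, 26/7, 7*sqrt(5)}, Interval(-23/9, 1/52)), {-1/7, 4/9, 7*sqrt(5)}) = {-23/9, -1/7, 1/52, 4/9, 7*sqrt(5)}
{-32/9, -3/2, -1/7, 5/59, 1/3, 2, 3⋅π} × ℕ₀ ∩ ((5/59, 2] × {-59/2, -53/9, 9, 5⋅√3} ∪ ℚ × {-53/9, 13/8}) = {1/3, 2} × {9}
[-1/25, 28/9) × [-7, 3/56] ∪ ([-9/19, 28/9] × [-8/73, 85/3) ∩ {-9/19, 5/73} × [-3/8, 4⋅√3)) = ([-1/25, 28/9) × [-7, 3/56]) ∪ ({-9/19, 5/73} × [-8/73, 4⋅√3))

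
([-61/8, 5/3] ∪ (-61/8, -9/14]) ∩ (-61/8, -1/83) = (-61/8, -1/83)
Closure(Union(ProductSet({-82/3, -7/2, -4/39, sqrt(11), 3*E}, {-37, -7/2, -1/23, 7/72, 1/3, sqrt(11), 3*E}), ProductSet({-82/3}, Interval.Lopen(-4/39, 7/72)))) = Union(ProductSet({-82/3}, Interval(-4/39, 7/72)), ProductSet({-82/3, -7/2, -4/39, sqrt(11), 3*E}, {-37, -7/2, -1/23, 7/72, 1/3, sqrt(11), 3*E}))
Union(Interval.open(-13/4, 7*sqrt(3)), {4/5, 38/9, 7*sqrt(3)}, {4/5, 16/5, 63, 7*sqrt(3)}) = Union({63}, Interval.Lopen(-13/4, 7*sqrt(3)))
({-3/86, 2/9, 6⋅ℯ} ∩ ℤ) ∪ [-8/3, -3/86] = [-8/3, -3/86]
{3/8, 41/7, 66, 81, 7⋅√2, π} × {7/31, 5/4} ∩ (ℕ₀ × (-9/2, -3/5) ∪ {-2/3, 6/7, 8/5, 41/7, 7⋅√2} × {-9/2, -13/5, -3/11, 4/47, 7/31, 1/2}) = {41/7, 7⋅√2} × {7/31}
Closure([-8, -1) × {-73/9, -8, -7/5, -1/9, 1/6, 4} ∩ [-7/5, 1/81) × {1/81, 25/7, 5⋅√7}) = ∅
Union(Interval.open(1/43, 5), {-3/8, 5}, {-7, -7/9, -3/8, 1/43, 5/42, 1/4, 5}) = Union({-7, -7/9, -3/8}, Interval(1/43, 5))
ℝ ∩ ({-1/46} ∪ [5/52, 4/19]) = {-1/46} ∪ [5/52, 4/19]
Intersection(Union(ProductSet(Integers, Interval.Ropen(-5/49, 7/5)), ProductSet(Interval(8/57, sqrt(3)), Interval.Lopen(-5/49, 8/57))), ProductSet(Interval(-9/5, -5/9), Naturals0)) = ProductSet(Range(-1, 0, 1), Range(0, 2, 1))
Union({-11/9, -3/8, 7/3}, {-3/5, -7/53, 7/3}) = {-11/9, -3/5, -3/8, -7/53, 7/3}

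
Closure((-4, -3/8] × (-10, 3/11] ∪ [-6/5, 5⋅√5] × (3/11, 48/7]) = ({-4, -3/8} × [-10, 3/11]) ∪ ([-4, -3/8] × {-10, 3/11}) ∪ ((-4, -3/8] × (-10, 3/11]) ∪ ([-6/5, 5⋅√5] × [3/11, 48/7])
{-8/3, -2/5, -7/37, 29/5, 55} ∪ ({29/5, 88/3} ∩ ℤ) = {-8/3, -2/5, -7/37, 29/5, 55}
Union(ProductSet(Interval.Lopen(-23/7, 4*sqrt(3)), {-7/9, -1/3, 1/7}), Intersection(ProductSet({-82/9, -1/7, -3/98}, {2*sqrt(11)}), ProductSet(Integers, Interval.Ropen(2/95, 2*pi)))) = ProductSet(Interval.Lopen(-23/7, 4*sqrt(3)), {-7/9, -1/3, 1/7})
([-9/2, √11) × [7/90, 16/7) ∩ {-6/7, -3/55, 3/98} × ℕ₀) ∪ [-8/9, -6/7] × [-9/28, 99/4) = ({-6/7, -3/55, 3/98} × {1, 2}) ∪ ([-8/9, -6/7] × [-9/28, 99/4))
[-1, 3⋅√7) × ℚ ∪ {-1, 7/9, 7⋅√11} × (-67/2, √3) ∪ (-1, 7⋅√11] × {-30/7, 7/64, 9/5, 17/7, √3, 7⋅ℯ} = ([-1, 3⋅√7) × ℚ) ∪ ({-1, 7/9, 7⋅√11} × (-67/2, √3)) ∪ ((-1, 7⋅√11] × {-30/7, 7/64, 9/5, 17/7, √3, 7⋅ℯ})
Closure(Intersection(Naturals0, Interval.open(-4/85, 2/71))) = Range(0, 1, 1)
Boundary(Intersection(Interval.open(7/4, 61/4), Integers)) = Range(2, 16, 1)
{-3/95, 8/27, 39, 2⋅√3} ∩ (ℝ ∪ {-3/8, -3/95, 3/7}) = {-3/95, 8/27, 39, 2⋅√3}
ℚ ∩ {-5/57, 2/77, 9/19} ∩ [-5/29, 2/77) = {-5/57}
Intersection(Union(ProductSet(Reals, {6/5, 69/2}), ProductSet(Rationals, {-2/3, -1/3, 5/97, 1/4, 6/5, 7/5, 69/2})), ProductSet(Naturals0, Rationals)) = ProductSet(Naturals0, {-2/3, -1/3, 5/97, 1/4, 6/5, 7/5, 69/2})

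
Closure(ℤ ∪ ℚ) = ℝ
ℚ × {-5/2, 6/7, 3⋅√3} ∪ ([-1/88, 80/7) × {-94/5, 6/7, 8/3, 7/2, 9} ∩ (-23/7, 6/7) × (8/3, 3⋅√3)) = ([-1/88, 6/7) × {7/2}) ∪ (ℚ × {-5/2, 6/7, 3⋅√3})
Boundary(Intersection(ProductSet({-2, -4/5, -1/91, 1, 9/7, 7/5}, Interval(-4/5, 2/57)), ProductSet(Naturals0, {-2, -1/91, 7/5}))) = ProductSet({1}, {-1/91})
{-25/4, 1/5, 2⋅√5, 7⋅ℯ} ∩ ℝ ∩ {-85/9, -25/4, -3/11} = {-25/4}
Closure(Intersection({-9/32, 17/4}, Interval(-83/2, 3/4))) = {-9/32}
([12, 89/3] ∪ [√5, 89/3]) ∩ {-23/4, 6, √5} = {6, √5}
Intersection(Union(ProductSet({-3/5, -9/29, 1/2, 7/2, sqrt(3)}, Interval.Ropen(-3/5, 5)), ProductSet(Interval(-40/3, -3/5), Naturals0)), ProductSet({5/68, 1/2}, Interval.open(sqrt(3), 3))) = ProductSet({1/2}, Interval.open(sqrt(3), 3))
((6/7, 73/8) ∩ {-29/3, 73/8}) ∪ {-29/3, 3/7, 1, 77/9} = {-29/3, 3/7, 1, 77/9}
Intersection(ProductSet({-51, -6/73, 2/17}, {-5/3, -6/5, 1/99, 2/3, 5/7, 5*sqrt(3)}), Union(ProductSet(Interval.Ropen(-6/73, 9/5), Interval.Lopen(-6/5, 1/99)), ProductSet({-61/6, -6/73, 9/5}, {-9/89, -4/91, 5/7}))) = Union(ProductSet({-6/73}, {5/7}), ProductSet({-6/73, 2/17}, {1/99}))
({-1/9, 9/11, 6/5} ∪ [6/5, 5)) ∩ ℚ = {-1/9, 9/11} ∪ (ℚ ∩ [6/5, 5))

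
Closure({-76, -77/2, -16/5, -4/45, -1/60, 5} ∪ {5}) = {-76, -77/2, -16/5, -4/45, -1/60, 5}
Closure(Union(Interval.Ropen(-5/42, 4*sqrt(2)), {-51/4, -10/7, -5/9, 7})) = Union({-51/4, -10/7, -5/9, 7}, Interval(-5/42, 4*sqrt(2)))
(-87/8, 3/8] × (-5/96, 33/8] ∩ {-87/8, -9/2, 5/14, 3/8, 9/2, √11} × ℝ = {-9/2, 5/14, 3/8} × (-5/96, 33/8]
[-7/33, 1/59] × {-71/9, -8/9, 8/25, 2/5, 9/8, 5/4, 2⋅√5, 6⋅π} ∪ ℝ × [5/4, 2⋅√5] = (ℝ × [5/4, 2⋅√5]) ∪ ([-7/33, 1/59] × {-71/9, -8/9, 8/25, 2/5, 9/8, 5/4, 2⋅√5, 6⋅π})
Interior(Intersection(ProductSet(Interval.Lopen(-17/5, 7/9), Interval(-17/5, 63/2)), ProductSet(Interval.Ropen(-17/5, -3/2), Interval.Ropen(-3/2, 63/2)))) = ProductSet(Interval.open(-17/5, -3/2), Interval.open(-3/2, 63/2))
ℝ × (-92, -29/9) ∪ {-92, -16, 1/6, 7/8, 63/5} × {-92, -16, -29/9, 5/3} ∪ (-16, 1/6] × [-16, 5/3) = (ℝ × (-92, -29/9)) ∪ ((-16, 1/6] × [-16, 5/3)) ∪ ({-92, -16, 1/6, 7/8, 63/5} × {-92, -16, -29/9, 5/3})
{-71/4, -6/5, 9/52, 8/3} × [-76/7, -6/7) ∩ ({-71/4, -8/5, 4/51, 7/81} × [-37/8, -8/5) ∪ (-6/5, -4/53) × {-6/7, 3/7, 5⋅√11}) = {-71/4} × [-37/8, -8/5)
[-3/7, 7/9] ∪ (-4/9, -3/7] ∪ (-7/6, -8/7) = (-7/6, -8/7) ∪ (-4/9, 7/9]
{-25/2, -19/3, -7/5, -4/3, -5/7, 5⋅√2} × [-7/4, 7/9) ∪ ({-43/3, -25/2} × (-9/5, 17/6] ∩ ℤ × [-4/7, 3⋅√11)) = {-25/2, -19/3, -7/5, -4/3, -5/7, 5⋅√2} × [-7/4, 7/9)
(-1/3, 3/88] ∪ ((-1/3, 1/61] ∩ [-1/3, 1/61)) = (-1/3, 3/88]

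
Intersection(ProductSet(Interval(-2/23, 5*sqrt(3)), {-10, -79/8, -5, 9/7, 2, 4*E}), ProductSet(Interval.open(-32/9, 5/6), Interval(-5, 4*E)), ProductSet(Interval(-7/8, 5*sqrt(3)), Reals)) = ProductSet(Interval.Ropen(-2/23, 5/6), {-5, 9/7, 2, 4*E})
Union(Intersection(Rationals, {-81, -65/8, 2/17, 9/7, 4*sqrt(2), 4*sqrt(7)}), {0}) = {-81, -65/8, 0, 2/17, 9/7}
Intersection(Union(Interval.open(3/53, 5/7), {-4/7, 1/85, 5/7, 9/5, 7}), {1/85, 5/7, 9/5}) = {1/85, 5/7, 9/5}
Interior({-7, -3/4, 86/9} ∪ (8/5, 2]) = (8/5, 2)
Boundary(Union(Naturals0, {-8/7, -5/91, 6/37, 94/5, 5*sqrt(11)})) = Union({-8/7, -5/91, 6/37, 94/5, 5*sqrt(11)}, Naturals0)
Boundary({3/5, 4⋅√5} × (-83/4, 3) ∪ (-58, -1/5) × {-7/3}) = ([-58, -1/5] × {-7/3}) ∪ ({3/5, 4⋅√5} × [-83/4, 3])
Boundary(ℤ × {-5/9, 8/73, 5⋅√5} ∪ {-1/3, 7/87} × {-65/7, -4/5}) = ({-1/3, 7/87} × {-65/7, -4/5}) ∪ (ℤ × {-5/9, 8/73, 5⋅√5})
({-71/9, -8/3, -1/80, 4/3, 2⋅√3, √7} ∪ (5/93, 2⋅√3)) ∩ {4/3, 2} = {4/3, 2}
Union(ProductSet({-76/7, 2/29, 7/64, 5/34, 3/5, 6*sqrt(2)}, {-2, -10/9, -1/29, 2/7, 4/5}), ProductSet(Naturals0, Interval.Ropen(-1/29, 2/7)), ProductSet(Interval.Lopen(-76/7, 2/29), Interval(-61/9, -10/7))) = Union(ProductSet({-76/7, 2/29, 7/64, 5/34, 3/5, 6*sqrt(2)}, {-2, -10/9, -1/29, 2/7, 4/5}), ProductSet(Interval.Lopen(-76/7, 2/29), Interval(-61/9, -10/7)), ProductSet(Naturals0, Interval.Ropen(-1/29, 2/7)))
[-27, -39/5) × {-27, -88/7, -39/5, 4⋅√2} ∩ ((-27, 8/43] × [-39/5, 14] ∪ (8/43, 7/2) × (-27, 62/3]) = (-27, -39/5) × {-39/5, 4⋅√2}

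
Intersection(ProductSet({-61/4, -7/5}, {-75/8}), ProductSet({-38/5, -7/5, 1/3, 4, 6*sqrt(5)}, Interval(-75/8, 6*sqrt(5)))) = ProductSet({-7/5}, {-75/8})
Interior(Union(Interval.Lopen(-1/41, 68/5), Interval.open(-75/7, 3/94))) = Interval.open(-75/7, 68/5)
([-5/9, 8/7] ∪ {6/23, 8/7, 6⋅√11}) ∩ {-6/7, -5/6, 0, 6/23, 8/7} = {0, 6/23, 8/7}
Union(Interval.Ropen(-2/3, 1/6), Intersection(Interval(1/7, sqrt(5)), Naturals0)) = Union(Interval.Ropen(-2/3, 1/6), Range(1, 3, 1))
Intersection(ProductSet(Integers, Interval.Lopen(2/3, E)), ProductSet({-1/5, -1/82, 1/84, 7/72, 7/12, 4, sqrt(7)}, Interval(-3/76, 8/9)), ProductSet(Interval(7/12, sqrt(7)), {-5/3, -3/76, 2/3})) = EmptySet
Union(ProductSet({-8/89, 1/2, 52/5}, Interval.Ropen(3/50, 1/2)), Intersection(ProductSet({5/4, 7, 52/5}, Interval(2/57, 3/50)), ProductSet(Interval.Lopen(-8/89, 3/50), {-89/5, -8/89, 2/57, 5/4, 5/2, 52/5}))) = ProductSet({-8/89, 1/2, 52/5}, Interval.Ropen(3/50, 1/2))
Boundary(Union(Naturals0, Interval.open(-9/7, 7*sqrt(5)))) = Union(Complement(Naturals0, Interval.open(-9/7, 7*sqrt(5))), {-9/7, 7*sqrt(5)})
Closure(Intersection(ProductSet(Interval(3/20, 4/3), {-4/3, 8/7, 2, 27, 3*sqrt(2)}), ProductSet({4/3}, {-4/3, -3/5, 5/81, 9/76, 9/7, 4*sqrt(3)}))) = ProductSet({4/3}, {-4/3})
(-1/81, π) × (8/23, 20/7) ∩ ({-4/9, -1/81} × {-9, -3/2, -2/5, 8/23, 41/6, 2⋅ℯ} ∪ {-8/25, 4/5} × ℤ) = {4/5} × {1, 2}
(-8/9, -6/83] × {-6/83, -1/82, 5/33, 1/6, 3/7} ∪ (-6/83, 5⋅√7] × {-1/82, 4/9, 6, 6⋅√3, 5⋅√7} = ((-8/9, -6/83] × {-6/83, -1/82, 5/33, 1/6, 3/7}) ∪ ((-6/83, 5⋅√7] × {-1/82, 4/9, 6, 6⋅√3, 5⋅√7})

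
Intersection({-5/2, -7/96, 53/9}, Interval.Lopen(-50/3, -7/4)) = {-5/2}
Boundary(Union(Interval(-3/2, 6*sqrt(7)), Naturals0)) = Union(Complement(Naturals0, Interval.open(-3/2, 6*sqrt(7))), {-3/2, 6*sqrt(7)})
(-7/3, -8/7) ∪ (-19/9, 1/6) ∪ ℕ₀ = (-7/3, 1/6) ∪ ℕ₀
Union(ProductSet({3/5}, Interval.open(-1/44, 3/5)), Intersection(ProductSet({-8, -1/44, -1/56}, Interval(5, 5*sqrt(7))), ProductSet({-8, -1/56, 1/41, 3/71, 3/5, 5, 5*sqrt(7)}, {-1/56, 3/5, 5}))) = Union(ProductSet({3/5}, Interval.open(-1/44, 3/5)), ProductSet({-8, -1/56}, {5}))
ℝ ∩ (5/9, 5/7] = (5/9, 5/7]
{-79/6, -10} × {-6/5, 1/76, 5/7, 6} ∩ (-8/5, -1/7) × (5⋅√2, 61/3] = ∅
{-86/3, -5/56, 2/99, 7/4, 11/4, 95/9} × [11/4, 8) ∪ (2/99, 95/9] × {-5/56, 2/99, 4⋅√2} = ({-86/3, -5/56, 2/99, 7/4, 11/4, 95/9} × [11/4, 8)) ∪ ((2/99, 95/9] × {-5/56, 2/99, 4⋅√2})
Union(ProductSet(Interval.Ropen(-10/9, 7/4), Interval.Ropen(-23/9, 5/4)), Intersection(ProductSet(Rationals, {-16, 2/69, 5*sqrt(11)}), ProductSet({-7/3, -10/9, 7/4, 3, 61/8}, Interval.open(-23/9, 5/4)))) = Union(ProductSet({-7/3, -10/9, 7/4, 3, 61/8}, {2/69}), ProductSet(Interval.Ropen(-10/9, 7/4), Interval.Ropen(-23/9, 5/4)))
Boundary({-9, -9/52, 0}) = {-9, -9/52, 0}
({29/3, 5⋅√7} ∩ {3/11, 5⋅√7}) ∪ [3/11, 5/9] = [3/11, 5/9] ∪ {5⋅√7}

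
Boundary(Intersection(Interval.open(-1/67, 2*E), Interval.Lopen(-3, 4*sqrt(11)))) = {-1/67, 2*E}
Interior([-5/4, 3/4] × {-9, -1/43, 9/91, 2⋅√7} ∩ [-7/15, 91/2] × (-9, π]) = ∅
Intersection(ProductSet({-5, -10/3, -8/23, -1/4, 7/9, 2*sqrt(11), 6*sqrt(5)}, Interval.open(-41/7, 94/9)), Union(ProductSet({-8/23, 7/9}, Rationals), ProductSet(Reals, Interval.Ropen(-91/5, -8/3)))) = Union(ProductSet({-8/23, 7/9}, Intersection(Interval.open(-41/7, 94/9), Rationals)), ProductSet({-5, -10/3, -8/23, -1/4, 7/9, 2*sqrt(11), 6*sqrt(5)}, Interval.open(-41/7, -8/3)))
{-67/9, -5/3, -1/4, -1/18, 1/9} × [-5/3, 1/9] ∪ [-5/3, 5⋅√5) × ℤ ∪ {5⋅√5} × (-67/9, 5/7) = ([-5/3, 5⋅√5) × ℤ) ∪ ({5⋅√5} × (-67/9, 5/7)) ∪ ({-67/9, -5/3, -1/4, -1/18, 1/9} × [-5/3, 1/9])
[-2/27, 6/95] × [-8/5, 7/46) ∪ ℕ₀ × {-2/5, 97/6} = (ℕ₀ × {-2/5, 97/6}) ∪ ([-2/27, 6/95] × [-8/5, 7/46))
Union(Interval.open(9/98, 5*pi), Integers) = Union(Integers, Interval.open(9/98, 5*pi))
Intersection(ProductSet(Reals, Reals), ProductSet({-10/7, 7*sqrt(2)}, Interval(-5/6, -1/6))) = ProductSet({-10/7, 7*sqrt(2)}, Interval(-5/6, -1/6))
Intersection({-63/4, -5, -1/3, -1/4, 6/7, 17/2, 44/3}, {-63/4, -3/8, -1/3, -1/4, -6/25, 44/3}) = {-63/4, -1/3, -1/4, 44/3}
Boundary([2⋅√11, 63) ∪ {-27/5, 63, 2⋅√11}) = {-27/5, 63, 2⋅√11}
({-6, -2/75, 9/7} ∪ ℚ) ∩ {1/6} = {1/6}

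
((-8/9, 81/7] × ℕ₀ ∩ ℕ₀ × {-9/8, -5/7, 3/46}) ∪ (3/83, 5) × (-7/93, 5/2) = (3/83, 5) × (-7/93, 5/2)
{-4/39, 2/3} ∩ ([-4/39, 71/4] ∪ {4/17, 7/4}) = {-4/39, 2/3}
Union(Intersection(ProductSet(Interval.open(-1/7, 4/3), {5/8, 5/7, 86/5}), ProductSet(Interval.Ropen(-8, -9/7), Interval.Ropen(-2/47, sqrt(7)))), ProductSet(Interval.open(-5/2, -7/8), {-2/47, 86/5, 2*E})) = ProductSet(Interval.open(-5/2, -7/8), {-2/47, 86/5, 2*E})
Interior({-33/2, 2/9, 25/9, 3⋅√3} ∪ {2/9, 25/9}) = ∅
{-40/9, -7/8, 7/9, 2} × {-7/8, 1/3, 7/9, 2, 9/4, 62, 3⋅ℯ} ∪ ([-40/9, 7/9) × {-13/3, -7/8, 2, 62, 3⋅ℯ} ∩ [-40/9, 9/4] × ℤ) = ([-40/9, 7/9) × {2, 62}) ∪ ({-40/9, -7/8, 7/9, 2} × {-7/8, 1/3, 7/9, 2, 9/4, 62, 3⋅ℯ})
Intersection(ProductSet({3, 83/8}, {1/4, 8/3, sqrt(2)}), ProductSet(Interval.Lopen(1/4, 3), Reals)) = ProductSet({3}, {1/4, 8/3, sqrt(2)})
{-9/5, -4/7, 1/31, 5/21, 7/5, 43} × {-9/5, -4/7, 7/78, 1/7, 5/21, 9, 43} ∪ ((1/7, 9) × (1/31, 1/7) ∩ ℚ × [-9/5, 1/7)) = ((ℚ ∩ (1/7, 9)) × (1/31, 1/7)) ∪ ({-9/5, -4/7, 1/31, 5/21, 7/5, 43} × {-9/5, -4/7, 7/78, 1/7, 5/21, 9, 43})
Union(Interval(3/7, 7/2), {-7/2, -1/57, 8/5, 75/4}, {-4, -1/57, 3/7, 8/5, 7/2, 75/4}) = Union({-4, -7/2, -1/57, 75/4}, Interval(3/7, 7/2))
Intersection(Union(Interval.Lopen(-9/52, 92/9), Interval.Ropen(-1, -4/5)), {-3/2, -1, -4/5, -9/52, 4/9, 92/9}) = {-1, 4/9, 92/9}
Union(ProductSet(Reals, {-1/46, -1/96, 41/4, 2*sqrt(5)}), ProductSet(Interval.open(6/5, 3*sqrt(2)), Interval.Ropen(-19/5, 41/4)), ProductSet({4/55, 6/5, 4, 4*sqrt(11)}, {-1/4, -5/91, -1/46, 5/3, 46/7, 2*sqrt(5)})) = Union(ProductSet({4/55, 6/5, 4, 4*sqrt(11)}, {-1/4, -5/91, -1/46, 5/3, 46/7, 2*sqrt(5)}), ProductSet(Interval.open(6/5, 3*sqrt(2)), Interval.Ropen(-19/5, 41/4)), ProductSet(Reals, {-1/46, -1/96, 41/4, 2*sqrt(5)}))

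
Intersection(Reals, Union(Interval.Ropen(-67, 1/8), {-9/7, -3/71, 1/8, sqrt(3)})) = Union({sqrt(3)}, Interval(-67, 1/8))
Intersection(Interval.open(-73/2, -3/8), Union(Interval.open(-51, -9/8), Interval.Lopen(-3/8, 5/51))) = Interval.open(-73/2, -9/8)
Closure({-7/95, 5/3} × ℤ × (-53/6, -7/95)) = {-7/95, 5/3} × ℤ × [-53/6, -7/95]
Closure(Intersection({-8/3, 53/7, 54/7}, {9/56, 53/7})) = {53/7}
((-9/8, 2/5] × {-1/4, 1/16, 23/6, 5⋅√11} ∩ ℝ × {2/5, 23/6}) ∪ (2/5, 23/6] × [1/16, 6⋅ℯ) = ((-9/8, 2/5] × {23/6}) ∪ ((2/5, 23/6] × [1/16, 6⋅ℯ))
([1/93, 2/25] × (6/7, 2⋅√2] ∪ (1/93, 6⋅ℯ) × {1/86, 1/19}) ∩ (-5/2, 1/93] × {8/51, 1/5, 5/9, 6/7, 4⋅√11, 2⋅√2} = {1/93} × {2⋅√2}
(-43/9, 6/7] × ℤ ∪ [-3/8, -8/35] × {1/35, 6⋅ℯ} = ((-43/9, 6/7] × ℤ) ∪ ([-3/8, -8/35] × {1/35, 6⋅ℯ})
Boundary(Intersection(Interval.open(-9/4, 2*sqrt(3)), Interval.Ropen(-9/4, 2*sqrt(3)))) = {-9/4, 2*sqrt(3)}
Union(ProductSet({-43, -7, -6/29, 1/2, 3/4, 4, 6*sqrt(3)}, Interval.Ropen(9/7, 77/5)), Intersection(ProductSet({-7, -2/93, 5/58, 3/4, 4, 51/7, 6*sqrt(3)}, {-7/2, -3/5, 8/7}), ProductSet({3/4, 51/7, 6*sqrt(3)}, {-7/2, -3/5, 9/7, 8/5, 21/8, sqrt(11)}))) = Union(ProductSet({3/4, 51/7, 6*sqrt(3)}, {-7/2, -3/5}), ProductSet({-43, -7, -6/29, 1/2, 3/4, 4, 6*sqrt(3)}, Interval.Ropen(9/7, 77/5)))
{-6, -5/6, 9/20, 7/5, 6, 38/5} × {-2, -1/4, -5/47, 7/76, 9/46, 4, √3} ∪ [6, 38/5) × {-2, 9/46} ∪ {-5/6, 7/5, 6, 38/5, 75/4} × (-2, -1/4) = ([6, 38/5) × {-2, 9/46}) ∪ ({-5/6, 7/5, 6, 38/5, 75/4} × (-2, -1/4)) ∪ ({-6, -5/6, 9/20, 7/5, 6, 38/5} × {-2, -1/4, -5/47, 7/76, 9/46, 4, √3})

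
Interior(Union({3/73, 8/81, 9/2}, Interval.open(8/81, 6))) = Interval.open(8/81, 6)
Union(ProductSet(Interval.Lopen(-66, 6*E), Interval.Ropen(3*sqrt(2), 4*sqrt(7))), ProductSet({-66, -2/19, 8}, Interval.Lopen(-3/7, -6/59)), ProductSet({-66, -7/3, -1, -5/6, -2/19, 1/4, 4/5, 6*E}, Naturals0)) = Union(ProductSet({-66, -2/19, 8}, Interval.Lopen(-3/7, -6/59)), ProductSet({-66, -7/3, -1, -5/6, -2/19, 1/4, 4/5, 6*E}, Naturals0), ProductSet(Interval.Lopen(-66, 6*E), Interval.Ropen(3*sqrt(2), 4*sqrt(7))))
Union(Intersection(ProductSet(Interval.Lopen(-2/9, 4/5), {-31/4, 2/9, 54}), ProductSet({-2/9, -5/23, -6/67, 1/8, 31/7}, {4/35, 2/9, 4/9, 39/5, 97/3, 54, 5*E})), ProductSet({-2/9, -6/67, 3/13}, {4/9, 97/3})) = Union(ProductSet({-2/9, -6/67, 3/13}, {4/9, 97/3}), ProductSet({-5/23, -6/67, 1/8}, {2/9, 54}))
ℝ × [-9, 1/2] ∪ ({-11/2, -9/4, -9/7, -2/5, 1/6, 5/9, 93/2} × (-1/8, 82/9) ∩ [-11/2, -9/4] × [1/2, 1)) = (ℝ × [-9, 1/2]) ∪ ({-11/2, -9/4} × [1/2, 1))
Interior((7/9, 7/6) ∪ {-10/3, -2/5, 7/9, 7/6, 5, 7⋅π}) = (7/9, 7/6)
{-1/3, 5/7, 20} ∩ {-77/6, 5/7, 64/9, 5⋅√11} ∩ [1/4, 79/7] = {5/7}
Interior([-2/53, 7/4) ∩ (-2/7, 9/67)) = (-2/53, 9/67)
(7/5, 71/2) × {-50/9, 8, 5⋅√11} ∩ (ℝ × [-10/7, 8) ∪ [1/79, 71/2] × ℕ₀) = (7/5, 71/2) × {8}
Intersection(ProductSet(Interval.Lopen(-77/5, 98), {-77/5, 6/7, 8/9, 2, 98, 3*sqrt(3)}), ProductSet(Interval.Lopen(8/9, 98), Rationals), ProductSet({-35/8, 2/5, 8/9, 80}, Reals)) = ProductSet({80}, {-77/5, 6/7, 8/9, 2, 98})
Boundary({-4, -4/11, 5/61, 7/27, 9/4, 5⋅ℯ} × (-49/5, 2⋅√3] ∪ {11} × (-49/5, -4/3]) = ({11} × [-49/5, -4/3]) ∪ ({-4, -4/11, 5/61, 7/27, 9/4, 5⋅ℯ} × [-49/5, 2⋅√3])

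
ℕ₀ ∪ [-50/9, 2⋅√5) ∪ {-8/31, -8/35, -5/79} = [-50/9, 2⋅√5) ∪ ℕ₀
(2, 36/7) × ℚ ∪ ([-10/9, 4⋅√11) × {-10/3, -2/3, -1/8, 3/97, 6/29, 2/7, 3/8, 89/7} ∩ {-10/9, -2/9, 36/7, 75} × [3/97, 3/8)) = ((2, 36/7) × ℚ) ∪ ({-10/9, -2/9, 36/7} × {3/97, 6/29, 2/7})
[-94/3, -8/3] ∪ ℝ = (-∞, ∞)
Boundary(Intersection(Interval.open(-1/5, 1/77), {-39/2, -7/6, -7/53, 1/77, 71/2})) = {-7/53}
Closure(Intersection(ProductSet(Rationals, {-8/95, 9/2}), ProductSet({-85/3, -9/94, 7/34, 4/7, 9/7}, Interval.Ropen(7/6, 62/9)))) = ProductSet({-85/3, -9/94, 7/34, 4/7, 9/7}, {9/2})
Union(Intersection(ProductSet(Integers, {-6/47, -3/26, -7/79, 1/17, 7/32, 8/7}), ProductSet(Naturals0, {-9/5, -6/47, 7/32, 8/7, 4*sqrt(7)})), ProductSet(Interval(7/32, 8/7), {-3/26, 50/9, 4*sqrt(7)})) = Union(ProductSet(Interval(7/32, 8/7), {-3/26, 50/9, 4*sqrt(7)}), ProductSet(Naturals0, {-6/47, 7/32, 8/7}))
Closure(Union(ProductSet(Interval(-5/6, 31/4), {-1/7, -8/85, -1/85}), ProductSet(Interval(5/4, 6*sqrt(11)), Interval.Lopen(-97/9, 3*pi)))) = Union(ProductSet(Interval(-5/6, 31/4), {-1/7, -8/85, -1/85}), ProductSet(Interval(5/4, 6*sqrt(11)), Interval(-97/9, 3*pi)))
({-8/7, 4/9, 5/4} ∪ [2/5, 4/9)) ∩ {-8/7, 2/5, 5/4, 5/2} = {-8/7, 2/5, 5/4}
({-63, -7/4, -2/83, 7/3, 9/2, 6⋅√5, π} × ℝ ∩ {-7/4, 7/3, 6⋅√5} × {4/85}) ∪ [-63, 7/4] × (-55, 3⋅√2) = ({-7/4, 7/3, 6⋅√5} × {4/85}) ∪ ([-63, 7/4] × (-55, 3⋅√2))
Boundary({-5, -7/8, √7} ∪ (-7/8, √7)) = {-5, -7/8, √7}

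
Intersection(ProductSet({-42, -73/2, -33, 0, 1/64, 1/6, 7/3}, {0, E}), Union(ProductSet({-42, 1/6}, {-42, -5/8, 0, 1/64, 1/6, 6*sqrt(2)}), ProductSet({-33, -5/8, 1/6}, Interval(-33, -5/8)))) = ProductSet({-42, 1/6}, {0})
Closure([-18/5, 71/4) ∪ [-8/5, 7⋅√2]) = [-18/5, 71/4]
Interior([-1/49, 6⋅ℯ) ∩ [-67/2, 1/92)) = (-1/49, 1/92)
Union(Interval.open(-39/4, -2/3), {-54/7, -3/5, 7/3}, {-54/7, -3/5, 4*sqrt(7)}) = Union({-3/5, 7/3, 4*sqrt(7)}, Interval.open(-39/4, -2/3))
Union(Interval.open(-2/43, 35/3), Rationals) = Union(Interval(-2/43, 35/3), Rationals)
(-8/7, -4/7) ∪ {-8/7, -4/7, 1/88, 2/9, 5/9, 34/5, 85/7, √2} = [-8/7, -4/7] ∪ {1/88, 2/9, 5/9, 34/5, 85/7, √2}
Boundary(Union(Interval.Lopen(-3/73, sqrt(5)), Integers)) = Union(Complement(Integers, Interval.open(-3/73, sqrt(5))), {-3/73, sqrt(5)})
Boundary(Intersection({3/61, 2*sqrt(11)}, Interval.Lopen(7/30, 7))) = {2*sqrt(11)}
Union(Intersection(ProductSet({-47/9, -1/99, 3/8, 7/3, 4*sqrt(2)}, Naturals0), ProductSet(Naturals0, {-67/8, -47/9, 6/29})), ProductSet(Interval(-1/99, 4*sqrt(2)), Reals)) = ProductSet(Interval(-1/99, 4*sqrt(2)), Reals)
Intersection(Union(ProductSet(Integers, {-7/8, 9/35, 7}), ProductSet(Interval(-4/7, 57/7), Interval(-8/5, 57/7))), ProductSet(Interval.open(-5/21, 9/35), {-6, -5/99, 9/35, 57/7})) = ProductSet(Interval.open(-5/21, 9/35), {-5/99, 9/35, 57/7})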